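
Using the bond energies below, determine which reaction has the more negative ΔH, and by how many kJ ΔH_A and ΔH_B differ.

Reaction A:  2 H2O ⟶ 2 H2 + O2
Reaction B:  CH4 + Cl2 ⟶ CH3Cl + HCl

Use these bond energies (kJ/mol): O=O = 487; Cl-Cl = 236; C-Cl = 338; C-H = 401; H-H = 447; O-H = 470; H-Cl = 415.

Reaction B, by 615 kJ

Reaction A:
  Bonds broken (reactants):
    O-H: 4 × 470 = 1880
    Σ(broken) = 1880 kJ
  Bonds formed (products):
    H-H: 2 × 447 = 894
    O=O: 1 × 487 = 487
    Σ(formed) = 1381 kJ
  ΔH_A = 1880 − 1381 = +499 kJ
Reaction B:
  Bonds broken (reactants):
    C-H: 4 × 401 = 1604
    Cl-Cl: 1 × 236 = 236
    Σ(broken) = 1840 kJ
  Bonds formed (products):
    C-Cl: 1 × 338 = 338
    C-H: 3 × 401 = 1203
    H-Cl: 1 × 415 = 415
    Σ(formed) = 1956 kJ
  ΔH_B = 1840 − 1956 = −116 kJ
ΔH_A − ΔH_B = +615 kJ, so reaction B has the more negative ΔH; |ΔH_A − ΔH_B| = 615 kJ.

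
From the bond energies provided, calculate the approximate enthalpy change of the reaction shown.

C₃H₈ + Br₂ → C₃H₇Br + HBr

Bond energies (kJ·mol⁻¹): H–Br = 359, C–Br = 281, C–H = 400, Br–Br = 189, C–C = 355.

Bonds broken (reactants):
  Br–Br: 1 × 189 = 189
  C–C: 2 × 355 = 710
  C–H: 8 × 400 = 3200
  Σ(broken) = 4099 kJ
Bonds formed (products):
  C–Br: 1 × 281 = 281
  C–C: 2 × 355 = 710
  C–H: 7 × 400 = 2800
  H–Br: 1 × 359 = 359
  Σ(formed) = 4150 kJ
ΔH = Σ(broken) − Σ(formed) = 4099 − 4150 = −51 kJ

ΔH ≈ −51 kJ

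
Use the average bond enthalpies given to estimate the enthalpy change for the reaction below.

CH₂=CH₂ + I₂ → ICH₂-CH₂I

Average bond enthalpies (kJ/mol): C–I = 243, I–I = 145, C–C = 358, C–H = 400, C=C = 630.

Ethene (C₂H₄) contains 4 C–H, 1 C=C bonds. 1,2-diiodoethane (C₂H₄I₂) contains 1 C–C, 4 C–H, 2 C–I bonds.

Bonds broken (reactants):
  C–H: 4 × 400 = 1600
  C=C: 1 × 630 = 630
  I–I: 1 × 145 = 145
  Σ(broken) = 2375 kJ
Bonds formed (products):
  C–C: 1 × 358 = 358
  C–H: 4 × 400 = 1600
  C–I: 2 × 243 = 486
  Σ(formed) = 2444 kJ
ΔH = Σ(broken) − Σ(formed) = 2375 − 2444 = −69 kJ

ΔH ≈ −69 kJ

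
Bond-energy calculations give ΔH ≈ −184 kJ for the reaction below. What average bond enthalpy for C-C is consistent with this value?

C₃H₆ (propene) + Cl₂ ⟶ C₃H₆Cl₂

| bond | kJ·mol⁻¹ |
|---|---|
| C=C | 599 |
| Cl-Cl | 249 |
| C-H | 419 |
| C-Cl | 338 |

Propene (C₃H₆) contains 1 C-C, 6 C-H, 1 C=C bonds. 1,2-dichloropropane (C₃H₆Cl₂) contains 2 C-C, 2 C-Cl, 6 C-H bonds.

Let D be the C-C bond energy.
Σ(broken) = 1×D + 6×419 + 1×599 + 1×249 = 3362 + D
Σ(formed) = 2×D + 2×338 + 6×419 = 3190 + 2D
ΔH = Σ(broken) − Σ(formed) = (3362 + D) − (3190 + 2D) = +172 − D
Setting this equal to −184 kJ gives D = 356 kJ/mol.

D(C-C) ≈ 356 kJ/mol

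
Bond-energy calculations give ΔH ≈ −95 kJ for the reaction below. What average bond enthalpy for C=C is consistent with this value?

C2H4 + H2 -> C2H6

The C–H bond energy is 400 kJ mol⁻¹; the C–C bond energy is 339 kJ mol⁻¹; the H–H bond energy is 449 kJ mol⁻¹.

D(C=C) ≈ 595 kJ/mol

Let D be the C=C bond energy.
Σ(broken) = 4×400 + 1×D + 1×449 = 2049 + D
Σ(formed) = 1×339 + 6×400 = 2739
ΔH = Σ(broken) − Σ(formed) = (2049 + D) − (2739) = −690 + D
Setting this equal to −95 kJ gives D = 595 kJ/mol.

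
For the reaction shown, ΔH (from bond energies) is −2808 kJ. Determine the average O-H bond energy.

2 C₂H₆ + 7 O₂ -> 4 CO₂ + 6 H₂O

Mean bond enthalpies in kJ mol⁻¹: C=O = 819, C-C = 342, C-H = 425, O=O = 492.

D(O-H) ≈ 457 kJ/mol

Let D be the O-H bond energy.
Σ(broken) = 2×342 + 12×425 + 7×492 = 9228
Σ(formed) = 8×819 + 12×D = 6552 + 12D
ΔH = Σ(broken) − Σ(formed) = (9228) − (6552 + 12D) = +2676 − 12D
Setting this equal to −2808 kJ gives 12D = 5484, so D = 457 kJ/mol.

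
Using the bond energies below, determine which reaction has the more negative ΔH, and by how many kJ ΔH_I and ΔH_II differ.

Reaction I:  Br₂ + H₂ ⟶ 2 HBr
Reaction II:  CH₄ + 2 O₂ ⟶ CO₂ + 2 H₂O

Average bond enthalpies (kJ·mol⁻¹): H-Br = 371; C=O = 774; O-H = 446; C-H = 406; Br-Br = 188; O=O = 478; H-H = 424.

Reaction II, by 622 kJ

Reaction I:
  Bonds broken (reactants):
    Br-Br: 1 × 188 = 188
    H-H: 1 × 424 = 424
    Σ(broken) = 612 kJ
  Bonds formed (products):
    H-Br: 2 × 371 = 742
    Σ(formed) = 742 kJ
  ΔH_I = 612 − 742 = −130 kJ
Reaction II:
  Bonds broken (reactants):
    C-H: 4 × 406 = 1624
    O=O: 2 × 478 = 956
    Σ(broken) = 2580 kJ
  Bonds formed (products):
    C=O: 2 × 774 = 1548
    O-H: 4 × 446 = 1784
    Σ(formed) = 3332 kJ
  ΔH_II = 2580 − 3332 = −752 kJ
ΔH_I − ΔH_II = +622 kJ, so reaction II has the more negative ΔH; |ΔH_I − ΔH_II| = 622 kJ.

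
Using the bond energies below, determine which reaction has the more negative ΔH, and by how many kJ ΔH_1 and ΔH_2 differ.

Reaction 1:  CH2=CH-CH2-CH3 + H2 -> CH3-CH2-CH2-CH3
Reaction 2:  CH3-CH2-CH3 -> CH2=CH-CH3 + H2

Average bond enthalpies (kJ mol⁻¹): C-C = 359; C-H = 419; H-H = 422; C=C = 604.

Reaction 1:
  Bonds broken (reactants):
    C-C: 2 × 359 = 718
    C-H: 8 × 419 = 3352
    C=C: 1 × 604 = 604
    H-H: 1 × 422 = 422
    Σ(broken) = 5096 kJ
  Bonds formed (products):
    C-C: 3 × 359 = 1077
    C-H: 10 × 419 = 4190
    Σ(formed) = 5267 kJ
  ΔH_1 = 5096 − 5267 = −171 kJ
Reaction 2:
  Bonds broken (reactants):
    C-C: 2 × 359 = 718
    C-H: 8 × 419 = 3352
    Σ(broken) = 4070 kJ
  Bonds formed (products):
    C-C: 1 × 359 = 359
    C-H: 6 × 419 = 2514
    C=C: 1 × 604 = 604
    H-H: 1 × 422 = 422
    Σ(formed) = 3899 kJ
  ΔH_2 = 4070 − 3899 = +171 kJ
ΔH_1 − ΔH_2 = −342 kJ, so reaction 1 has the more negative ΔH; |ΔH_1 − ΔH_2| = 342 kJ.

Reaction 1, by 342 kJ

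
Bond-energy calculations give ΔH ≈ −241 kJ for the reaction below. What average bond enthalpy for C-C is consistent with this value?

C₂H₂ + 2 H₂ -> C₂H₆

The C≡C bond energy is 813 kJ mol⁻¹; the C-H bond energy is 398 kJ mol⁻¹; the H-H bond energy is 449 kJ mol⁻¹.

Let D be the C-C bond energy.
Σ(broken) = 1×813 + 2×398 + 2×449 = 2507
Σ(formed) = 1×D + 6×398 = 2388 + D
ΔH = Σ(broken) − Σ(formed) = (2507) − (2388 + D) = +119 − D
Setting this equal to −241 kJ gives D = 360 kJ/mol.

D(C-C) ≈ 360 kJ/mol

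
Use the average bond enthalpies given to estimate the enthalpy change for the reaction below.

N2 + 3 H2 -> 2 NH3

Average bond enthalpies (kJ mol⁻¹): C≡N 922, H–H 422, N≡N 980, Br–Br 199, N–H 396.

ΔH ≈ −130 kJ

Bonds broken (reactants):
  H–H: 3 × 422 = 1266
  N≡N: 1 × 980 = 980
  Σ(broken) = 2246 kJ
Bonds formed (products):
  N–H: 6 × 396 = 2376
  Σ(formed) = 2376 kJ
ΔH = Σ(broken) − Σ(formed) = 2246 − 2376 = −130 kJ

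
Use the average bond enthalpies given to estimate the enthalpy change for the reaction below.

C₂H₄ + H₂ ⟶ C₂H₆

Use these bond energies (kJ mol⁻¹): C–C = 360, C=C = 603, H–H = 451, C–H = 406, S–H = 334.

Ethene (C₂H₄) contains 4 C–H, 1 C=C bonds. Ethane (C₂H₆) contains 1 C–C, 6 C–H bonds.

Bonds broken (reactants):
  C–H: 4 × 406 = 1624
  C=C: 1 × 603 = 603
  H–H: 1 × 451 = 451
  Σ(broken) = 2678 kJ
Bonds formed (products):
  C–C: 1 × 360 = 360
  C–H: 6 × 406 = 2436
  Σ(formed) = 2796 kJ
ΔH = Σ(broken) − Σ(formed) = 2678 − 2796 = −118 kJ

ΔH ≈ −118 kJ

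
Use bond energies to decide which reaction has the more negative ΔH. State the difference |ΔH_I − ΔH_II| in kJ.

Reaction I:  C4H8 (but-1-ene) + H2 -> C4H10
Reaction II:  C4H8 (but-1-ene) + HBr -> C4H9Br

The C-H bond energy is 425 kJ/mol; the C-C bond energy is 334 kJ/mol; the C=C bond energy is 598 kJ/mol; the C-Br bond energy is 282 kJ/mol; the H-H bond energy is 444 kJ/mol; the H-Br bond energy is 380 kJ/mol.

Reaction I, by 79 kJ

Reaction I:
  Bonds broken (reactants):
    C-C: 2 × 334 = 668
    C-H: 8 × 425 = 3400
    C=C: 1 × 598 = 598
    H-H: 1 × 444 = 444
    Σ(broken) = 5110 kJ
  Bonds formed (products):
    C-C: 3 × 334 = 1002
    C-H: 10 × 425 = 4250
    Σ(formed) = 5252 kJ
  ΔH_I = 5110 − 5252 = −142 kJ
Reaction II:
  Bonds broken (reactants):
    C-C: 2 × 334 = 668
    C-H: 8 × 425 = 3400
    C=C: 1 × 598 = 598
    H-Br: 1 × 380 = 380
    Σ(broken) = 5046 kJ
  Bonds formed (products):
    C-Br: 1 × 282 = 282
    C-C: 3 × 334 = 1002
    C-H: 9 × 425 = 3825
    Σ(formed) = 5109 kJ
  ΔH_II = 5046 − 5109 = −63 kJ
ΔH_I − ΔH_II = −79 kJ, so reaction I has the more negative ΔH; |ΔH_I − ΔH_II| = 79 kJ.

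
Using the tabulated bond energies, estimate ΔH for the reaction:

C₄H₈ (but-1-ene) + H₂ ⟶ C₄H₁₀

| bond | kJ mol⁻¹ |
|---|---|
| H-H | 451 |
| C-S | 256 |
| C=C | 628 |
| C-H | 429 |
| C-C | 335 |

Bonds broken (reactants):
  C-C: 2 × 335 = 670
  C-H: 8 × 429 = 3432
  C=C: 1 × 628 = 628
  H-H: 1 × 451 = 451
  Σ(broken) = 5181 kJ
Bonds formed (products):
  C-C: 3 × 335 = 1005
  C-H: 10 × 429 = 4290
  Σ(formed) = 5295 kJ
ΔH = Σ(broken) − Σ(formed) = 5181 − 5295 = −114 kJ

ΔH ≈ −114 kJ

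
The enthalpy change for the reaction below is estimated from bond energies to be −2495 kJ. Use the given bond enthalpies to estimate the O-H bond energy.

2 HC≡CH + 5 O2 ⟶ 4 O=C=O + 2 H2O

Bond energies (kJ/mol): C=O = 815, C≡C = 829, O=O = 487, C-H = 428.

Let D be the O-H bond energy.
Σ(broken) = 2×829 + 4×428 + 5×487 = 5805
Σ(formed) = 8×815 + 4×D = 6520 + 4D
ΔH = Σ(broken) − Σ(formed) = (5805) − (6520 + 4D) = −715 − 4D
Setting this equal to −2495 kJ gives 4D = 1780, so D = 445 kJ/mol.

D(O-H) ≈ 445 kJ/mol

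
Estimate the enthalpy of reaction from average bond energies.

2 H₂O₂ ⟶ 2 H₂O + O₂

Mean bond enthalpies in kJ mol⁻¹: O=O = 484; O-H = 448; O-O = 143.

ΔH ≈ −198 kJ

Bonds broken (reactants):
  O-H: 4 × 448 = 1792
  O-O: 2 × 143 = 286
  Σ(broken) = 2078 kJ
Bonds formed (products):
  O-H: 4 × 448 = 1792
  O=O: 1 × 484 = 484
  Σ(formed) = 2276 kJ
ΔH = Σ(broken) − Σ(formed) = 2078 − 2276 = −198 kJ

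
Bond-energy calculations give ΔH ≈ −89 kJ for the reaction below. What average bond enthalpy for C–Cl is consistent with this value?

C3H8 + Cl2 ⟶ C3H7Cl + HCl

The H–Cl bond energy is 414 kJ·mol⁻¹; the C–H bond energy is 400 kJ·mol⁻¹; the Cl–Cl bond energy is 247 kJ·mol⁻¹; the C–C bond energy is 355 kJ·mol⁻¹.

Let D be the C–Cl bond energy.
Σ(broken) = 2×355 + 8×400 + 1×247 = 4157
Σ(formed) = 2×355 + 1×D + 7×400 + 1×414 = 3924 + D
ΔH = Σ(broken) − Σ(formed) = (4157) − (3924 + D) = +233 − D
Setting this equal to −89 kJ gives D = 322 kJ/mol.

D(C–Cl) ≈ 322 kJ/mol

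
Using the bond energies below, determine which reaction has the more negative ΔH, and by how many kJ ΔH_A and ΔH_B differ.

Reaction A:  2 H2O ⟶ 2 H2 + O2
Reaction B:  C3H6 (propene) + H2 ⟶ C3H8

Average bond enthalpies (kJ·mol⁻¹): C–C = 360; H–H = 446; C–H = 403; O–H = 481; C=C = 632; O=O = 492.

Reaction A:
  Bonds broken (reactants):
    O–H: 4 × 481 = 1924
    Σ(broken) = 1924 kJ
  Bonds formed (products):
    H–H: 2 × 446 = 892
    O=O: 1 × 492 = 492
    Σ(formed) = 1384 kJ
  ΔH_A = 1924 − 1384 = +540 kJ
Reaction B:
  Bonds broken (reactants):
    C–C: 1 × 360 = 360
    C–H: 6 × 403 = 2418
    C=C: 1 × 632 = 632
    H–H: 1 × 446 = 446
    Σ(broken) = 3856 kJ
  Bonds formed (products):
    C–C: 2 × 360 = 720
    C–H: 8 × 403 = 3224
    Σ(formed) = 3944 kJ
  ΔH_B = 3856 − 3944 = −88 kJ
ΔH_A − ΔH_B = +628 kJ, so reaction B has the more negative ΔH; |ΔH_A − ΔH_B| = 628 kJ.

Reaction B, by 628 kJ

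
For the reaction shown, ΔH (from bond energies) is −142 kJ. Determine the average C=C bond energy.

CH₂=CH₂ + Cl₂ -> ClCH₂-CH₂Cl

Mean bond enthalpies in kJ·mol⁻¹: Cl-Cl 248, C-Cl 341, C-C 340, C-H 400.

D(C=C) ≈ 632 kJ/mol

Let D be the C=C bond energy.
Σ(broken) = 4×400 + 1×D + 1×248 = 1848 + D
Σ(formed) = 1×340 + 2×341 + 4×400 = 2622
ΔH = Σ(broken) − Σ(formed) = (1848 + D) − (2622) = −774 + D
Setting this equal to −142 kJ gives D = 632 kJ/mol.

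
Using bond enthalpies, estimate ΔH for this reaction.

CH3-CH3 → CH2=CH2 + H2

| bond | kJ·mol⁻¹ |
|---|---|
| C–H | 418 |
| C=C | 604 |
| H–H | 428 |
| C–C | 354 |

Bonds broken (reactants):
  C–C: 1 × 354 = 354
  C–H: 6 × 418 = 2508
  Σ(broken) = 2862 kJ
Bonds formed (products):
  C–H: 4 × 418 = 1672
  C=C: 1 × 604 = 604
  H–H: 1 × 428 = 428
  Σ(formed) = 2704 kJ
ΔH = Σ(broken) − Σ(formed) = 2862 − 2704 = +158 kJ

ΔH ≈ +158 kJ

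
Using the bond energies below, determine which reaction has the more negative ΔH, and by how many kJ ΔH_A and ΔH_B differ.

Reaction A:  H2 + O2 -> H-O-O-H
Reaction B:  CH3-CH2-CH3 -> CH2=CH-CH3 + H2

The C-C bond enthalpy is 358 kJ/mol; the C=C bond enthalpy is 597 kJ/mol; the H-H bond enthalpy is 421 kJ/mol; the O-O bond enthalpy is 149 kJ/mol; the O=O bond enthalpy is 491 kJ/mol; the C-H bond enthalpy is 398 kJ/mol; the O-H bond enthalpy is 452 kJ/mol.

Reaction A:
  Bonds broken (reactants):
    H-H: 1 × 421 = 421
    O=O: 1 × 491 = 491
    Σ(broken) = 912 kJ
  Bonds formed (products):
    O-H: 2 × 452 = 904
    O-O: 1 × 149 = 149
    Σ(formed) = 1053 kJ
  ΔH_A = 912 − 1053 = −141 kJ
Reaction B:
  Bonds broken (reactants):
    C-C: 2 × 358 = 716
    C-H: 8 × 398 = 3184
    Σ(broken) = 3900 kJ
  Bonds formed (products):
    C-C: 1 × 358 = 358
    C-H: 6 × 398 = 2388
    C=C: 1 × 597 = 597
    H-H: 1 × 421 = 421
    Σ(formed) = 3764 kJ
  ΔH_B = 3900 − 3764 = +136 kJ
ΔH_A − ΔH_B = −277 kJ, so reaction A has the more negative ΔH; |ΔH_A − ΔH_B| = 277 kJ.

Reaction A, by 277 kJ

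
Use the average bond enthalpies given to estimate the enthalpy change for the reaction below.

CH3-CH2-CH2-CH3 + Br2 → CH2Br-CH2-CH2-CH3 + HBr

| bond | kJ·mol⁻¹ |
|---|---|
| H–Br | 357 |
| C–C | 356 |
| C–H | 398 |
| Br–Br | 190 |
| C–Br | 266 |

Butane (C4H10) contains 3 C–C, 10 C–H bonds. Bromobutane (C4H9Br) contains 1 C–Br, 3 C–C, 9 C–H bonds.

ΔH ≈ −35 kJ

Bonds broken (reactants):
  Br–Br: 1 × 190 = 190
  C–C: 3 × 356 = 1068
  C–H: 10 × 398 = 3980
  Σ(broken) = 5238 kJ
Bonds formed (products):
  C–Br: 1 × 266 = 266
  C–C: 3 × 356 = 1068
  C–H: 9 × 398 = 3582
  H–Br: 1 × 357 = 357
  Σ(formed) = 5273 kJ
ΔH = Σ(broken) − Σ(formed) = 5238 − 5273 = −35 kJ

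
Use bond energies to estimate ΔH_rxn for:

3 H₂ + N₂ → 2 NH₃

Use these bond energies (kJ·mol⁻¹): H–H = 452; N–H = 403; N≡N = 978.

Bonds broken (reactants):
  H–H: 3 × 452 = 1356
  N≡N: 1 × 978 = 978
  Σ(broken) = 2334 kJ
Bonds formed (products):
  N–H: 6 × 403 = 2418
  Σ(formed) = 2418 kJ
ΔH = Σ(broken) − Σ(formed) = 2334 − 2418 = −84 kJ

ΔH ≈ −84 kJ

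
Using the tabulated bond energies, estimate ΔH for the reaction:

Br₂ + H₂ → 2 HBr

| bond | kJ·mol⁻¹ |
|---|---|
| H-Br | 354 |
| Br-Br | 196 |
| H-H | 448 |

ΔH ≈ −64 kJ

Bonds broken (reactants):
  Br-Br: 1 × 196 = 196
  H-H: 1 × 448 = 448
  Σ(broken) = 644 kJ
Bonds formed (products):
  H-Br: 2 × 354 = 708
  Σ(formed) = 708 kJ
ΔH = Σ(broken) − Σ(formed) = 644 − 708 = −64 kJ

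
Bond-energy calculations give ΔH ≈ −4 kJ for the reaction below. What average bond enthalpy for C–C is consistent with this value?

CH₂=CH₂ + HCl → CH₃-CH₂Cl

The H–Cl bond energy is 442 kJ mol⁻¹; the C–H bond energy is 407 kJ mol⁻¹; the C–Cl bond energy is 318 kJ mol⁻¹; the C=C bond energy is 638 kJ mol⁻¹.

D(C–C) ≈ 359 kJ/mol

Let D be the C–C bond energy.
Σ(broken) = 4×407 + 1×638 + 1×442 = 2708
Σ(formed) = 1×D + 1×318 + 5×407 = 2353 + D
ΔH = Σ(broken) − Σ(formed) = (2708) − (2353 + D) = +355 − D
Setting this equal to −4 kJ gives D = 359 kJ/mol.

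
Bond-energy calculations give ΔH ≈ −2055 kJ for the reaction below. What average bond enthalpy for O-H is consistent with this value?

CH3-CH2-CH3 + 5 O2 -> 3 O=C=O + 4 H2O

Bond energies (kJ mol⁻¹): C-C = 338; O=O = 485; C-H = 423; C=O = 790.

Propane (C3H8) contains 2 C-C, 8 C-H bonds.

D(O-H) ≈ 475 kJ/mol

Let D be the O-H bond energy.
Σ(broken) = 2×338 + 8×423 + 5×485 = 6485
Σ(formed) = 6×790 + 8×D = 4740 + 8D
ΔH = Σ(broken) − Σ(formed) = (6485) − (4740 + 8D) = +1745 − 8D
Setting this equal to −2055 kJ gives 8D = 3800, so D = 475 kJ/mol.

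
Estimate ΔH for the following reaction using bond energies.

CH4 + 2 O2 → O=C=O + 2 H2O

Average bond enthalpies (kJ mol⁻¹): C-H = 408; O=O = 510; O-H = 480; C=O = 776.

ΔH ≈ −820 kJ

Bonds broken (reactants):
  C-H: 4 × 408 = 1632
  O=O: 2 × 510 = 1020
  Σ(broken) = 2652 kJ
Bonds formed (products):
  C=O: 2 × 776 = 1552
  O-H: 4 × 480 = 1920
  Σ(formed) = 3472 kJ
ΔH = Σ(broken) − Σ(formed) = 2652 − 3472 = −820 kJ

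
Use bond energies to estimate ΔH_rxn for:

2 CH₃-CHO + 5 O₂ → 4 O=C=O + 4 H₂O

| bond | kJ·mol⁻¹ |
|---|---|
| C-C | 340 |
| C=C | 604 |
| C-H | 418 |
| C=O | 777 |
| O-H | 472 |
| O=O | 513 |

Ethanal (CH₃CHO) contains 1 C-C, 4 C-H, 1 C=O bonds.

ΔH ≈ −1849 kJ

Bonds broken (reactants):
  C-C: 2 × 340 = 680
  C-H: 8 × 418 = 3344
  C=O: 2 × 777 = 1554
  O=O: 5 × 513 = 2565
  Σ(broken) = 8143 kJ
Bonds formed (products):
  C=O: 8 × 777 = 6216
  O-H: 8 × 472 = 3776
  Σ(formed) = 9992 kJ
ΔH = Σ(broken) − Σ(formed) = 8143 − 9992 = −1849 kJ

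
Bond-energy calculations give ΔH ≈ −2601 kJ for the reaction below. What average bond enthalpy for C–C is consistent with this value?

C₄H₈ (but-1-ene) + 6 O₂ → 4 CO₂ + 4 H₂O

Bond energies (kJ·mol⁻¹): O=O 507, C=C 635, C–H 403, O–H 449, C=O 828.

Let D be the C–C bond energy.
Σ(broken) = 2×D + 8×403 + 1×635 + 6×507 = 6901 + 2D
Σ(formed) = 8×828 + 8×449 = 10216
ΔH = Σ(broken) − Σ(formed) = (6901 + 2D) − (10216) = −3315 + 2D
Setting this equal to −2601 kJ gives 2D = 714, so D = 357 kJ/mol.

D(C–C) ≈ 357 kJ/mol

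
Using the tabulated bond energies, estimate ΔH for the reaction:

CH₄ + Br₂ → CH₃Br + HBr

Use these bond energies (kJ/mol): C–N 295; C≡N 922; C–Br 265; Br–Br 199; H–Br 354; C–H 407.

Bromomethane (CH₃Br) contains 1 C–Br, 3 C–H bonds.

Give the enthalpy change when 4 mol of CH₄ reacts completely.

ΔH = −52 kJ

Bonds broken (reactants):
  Br–Br: 1 × 199 = 199
  C–H: 4 × 407 = 1628
  Σ(broken) = 1827 kJ
Bonds formed (products):
  C–Br: 1 × 265 = 265
  C–H: 3 × 407 = 1221
  H–Br: 1 × 354 = 354
  Σ(formed) = 1840 kJ
ΔH = Σ(broken) − Σ(formed) = 1827 − 1840 = −13 kJ
For 4× the reaction as written: 4 × (−13) = −52 kJ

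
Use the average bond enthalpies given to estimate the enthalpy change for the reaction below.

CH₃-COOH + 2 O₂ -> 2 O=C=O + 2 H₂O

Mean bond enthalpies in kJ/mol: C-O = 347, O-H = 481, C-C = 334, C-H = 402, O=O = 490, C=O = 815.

ΔH ≈ −1021 kJ

Bonds broken (reactants):
  C-C: 1 × 334 = 334
  C-H: 3 × 402 = 1206
  C-O: 1 × 347 = 347
  C=O: 1 × 815 = 815
  O-H: 1 × 481 = 481
  O=O: 2 × 490 = 980
  Σ(broken) = 4163 kJ
Bonds formed (products):
  C=O: 4 × 815 = 3260
  O-H: 4 × 481 = 1924
  Σ(formed) = 5184 kJ
ΔH = Σ(broken) − Σ(formed) = 4163 − 5184 = −1021 kJ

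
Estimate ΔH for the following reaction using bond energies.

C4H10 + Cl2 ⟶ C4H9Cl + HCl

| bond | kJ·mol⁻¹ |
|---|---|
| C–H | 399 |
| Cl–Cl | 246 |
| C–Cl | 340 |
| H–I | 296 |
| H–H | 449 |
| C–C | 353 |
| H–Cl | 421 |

Bonds broken (reactants):
  C–C: 3 × 353 = 1059
  C–H: 10 × 399 = 3990
  Cl–Cl: 1 × 246 = 246
  Σ(broken) = 5295 kJ
Bonds formed (products):
  C–C: 3 × 353 = 1059
  C–Cl: 1 × 340 = 340
  C–H: 9 × 399 = 3591
  H–Cl: 1 × 421 = 421
  Σ(formed) = 5411 kJ
ΔH = Σ(broken) − Σ(formed) = 5295 − 5411 = −116 kJ

ΔH ≈ −116 kJ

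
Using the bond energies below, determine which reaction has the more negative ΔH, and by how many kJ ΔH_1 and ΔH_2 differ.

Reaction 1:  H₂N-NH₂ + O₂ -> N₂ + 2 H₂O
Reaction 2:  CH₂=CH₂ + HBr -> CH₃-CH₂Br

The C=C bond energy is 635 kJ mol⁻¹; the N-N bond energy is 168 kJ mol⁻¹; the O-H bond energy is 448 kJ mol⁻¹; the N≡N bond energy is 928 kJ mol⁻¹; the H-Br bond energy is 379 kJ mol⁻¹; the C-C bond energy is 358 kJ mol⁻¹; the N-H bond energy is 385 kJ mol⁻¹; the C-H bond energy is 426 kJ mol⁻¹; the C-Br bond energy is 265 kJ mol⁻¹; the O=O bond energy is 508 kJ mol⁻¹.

Reaction 1:
  Bonds broken (reactants):
    N-H: 4 × 385 = 1540
    N-N: 1 × 168 = 168
    O=O: 1 × 508 = 508
    Σ(broken) = 2216 kJ
  Bonds formed (products):
    N≡N: 1 × 928 = 928
    O-H: 4 × 448 = 1792
    Σ(formed) = 2720 kJ
  ΔH_1 = 2216 − 2720 = −504 kJ
Reaction 2:
  Bonds broken (reactants):
    C-H: 4 × 426 = 1704
    C=C: 1 × 635 = 635
    H-Br: 1 × 379 = 379
    Σ(broken) = 2718 kJ
  Bonds formed (products):
    C-Br: 1 × 265 = 265
    C-C: 1 × 358 = 358
    C-H: 5 × 426 = 2130
    Σ(formed) = 2753 kJ
  ΔH_2 = 2718 − 2753 = −35 kJ
ΔH_1 − ΔH_2 = −469 kJ, so reaction 1 has the more negative ΔH; |ΔH_1 − ΔH_2| = 469 kJ.

Reaction 1, by 469 kJ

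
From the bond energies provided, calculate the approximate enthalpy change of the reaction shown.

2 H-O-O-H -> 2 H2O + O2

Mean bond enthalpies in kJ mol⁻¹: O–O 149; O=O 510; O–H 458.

ΔH ≈ −212 kJ

Bonds broken (reactants):
  O–H: 4 × 458 = 1832
  O–O: 2 × 149 = 298
  Σ(broken) = 2130 kJ
Bonds formed (products):
  O–H: 4 × 458 = 1832
  O=O: 1 × 510 = 510
  Σ(formed) = 2342 kJ
ΔH = Σ(broken) − Σ(formed) = 2130 − 2342 = −212 kJ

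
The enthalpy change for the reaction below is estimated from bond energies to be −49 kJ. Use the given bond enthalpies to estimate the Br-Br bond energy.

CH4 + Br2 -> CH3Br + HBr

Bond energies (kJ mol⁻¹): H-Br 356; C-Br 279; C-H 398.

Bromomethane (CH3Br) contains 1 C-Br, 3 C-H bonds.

Let D be the Br-Br bond energy.
Σ(broken) = 1×D + 4×398 = 1592 + D
Σ(formed) = 1×279 + 3×398 + 1×356 = 1829
ΔH = Σ(broken) − Σ(formed) = (1592 + D) − (1829) = −237 + D
Setting this equal to −49 kJ gives D = 188 kJ/mol.

D(Br-Br) ≈ 188 kJ/mol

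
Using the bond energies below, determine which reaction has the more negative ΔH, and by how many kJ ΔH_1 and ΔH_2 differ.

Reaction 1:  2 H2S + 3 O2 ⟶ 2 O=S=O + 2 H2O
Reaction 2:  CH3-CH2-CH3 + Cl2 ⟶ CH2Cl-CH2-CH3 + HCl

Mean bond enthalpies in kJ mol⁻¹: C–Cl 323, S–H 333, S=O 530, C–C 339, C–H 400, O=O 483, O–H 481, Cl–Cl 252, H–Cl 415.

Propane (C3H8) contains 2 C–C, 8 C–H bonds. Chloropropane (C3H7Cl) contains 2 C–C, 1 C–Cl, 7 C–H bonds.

Reaction 1, by 1177 kJ

Reaction 1:
  Bonds broken (reactants):
    O=O: 3 × 483 = 1449
    S–H: 4 × 333 = 1332
    Σ(broken) = 2781 kJ
  Bonds formed (products):
    O–H: 4 × 481 = 1924
    S=O: 4 × 530 = 2120
    Σ(formed) = 4044 kJ
  ΔH_1 = 2781 − 4044 = −1263 kJ
Reaction 2:
  Bonds broken (reactants):
    C–C: 2 × 339 = 678
    C–H: 8 × 400 = 3200
    Cl–Cl: 1 × 252 = 252
    Σ(broken) = 4130 kJ
  Bonds formed (products):
    C–C: 2 × 339 = 678
    C–Cl: 1 × 323 = 323
    C–H: 7 × 400 = 2800
    H–Cl: 1 × 415 = 415
    Σ(formed) = 4216 kJ
  ΔH_2 = 4130 − 4216 = −86 kJ
ΔH_1 − ΔH_2 = −1177 kJ, so reaction 1 has the more negative ΔH; |ΔH_1 − ΔH_2| = 1177 kJ.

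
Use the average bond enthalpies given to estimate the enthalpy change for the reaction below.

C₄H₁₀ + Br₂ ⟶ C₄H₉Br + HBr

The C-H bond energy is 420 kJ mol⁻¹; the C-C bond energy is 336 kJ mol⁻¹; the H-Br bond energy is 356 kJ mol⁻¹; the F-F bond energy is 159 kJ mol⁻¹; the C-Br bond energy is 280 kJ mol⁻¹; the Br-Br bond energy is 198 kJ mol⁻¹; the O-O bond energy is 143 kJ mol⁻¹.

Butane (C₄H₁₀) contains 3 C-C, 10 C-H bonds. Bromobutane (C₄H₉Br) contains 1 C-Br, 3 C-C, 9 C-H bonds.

Bonds broken (reactants):
  Br-Br: 1 × 198 = 198
  C-C: 3 × 336 = 1008
  C-H: 10 × 420 = 4200
  Σ(broken) = 5406 kJ
Bonds formed (products):
  C-Br: 1 × 280 = 280
  C-C: 3 × 336 = 1008
  C-H: 9 × 420 = 3780
  H-Br: 1 × 356 = 356
  Σ(formed) = 5424 kJ
ΔH = Σ(broken) − Σ(formed) = 5406 − 5424 = −18 kJ

ΔH ≈ −18 kJ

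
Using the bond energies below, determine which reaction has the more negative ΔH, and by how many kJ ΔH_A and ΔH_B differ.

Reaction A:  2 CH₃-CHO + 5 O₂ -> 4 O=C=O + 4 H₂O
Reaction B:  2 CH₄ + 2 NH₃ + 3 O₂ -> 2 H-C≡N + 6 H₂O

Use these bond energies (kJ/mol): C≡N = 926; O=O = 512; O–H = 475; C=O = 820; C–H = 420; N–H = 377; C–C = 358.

Reaction A:
  Bonds broken (reactants):
    C–C: 2 × 358 = 716
    C–H: 8 × 420 = 3360
    C=O: 2 × 820 = 1640
    O=O: 5 × 512 = 2560
    Σ(broken) = 8276 kJ
  Bonds formed (products):
    C=O: 8 × 820 = 6560
    O–H: 8 × 475 = 3800
    Σ(formed) = 10360 kJ
  ΔH_A = 8276 − 10360 = −2084 kJ
Reaction B:
  Bonds broken (reactants):
    C–H: 8 × 420 = 3360
    N–H: 6 × 377 = 2262
    O=O: 3 × 512 = 1536
    Σ(broken) = 7158 kJ
  Bonds formed (products):
    C≡N: 2 × 926 = 1852
    C–H: 2 × 420 = 840
    O–H: 12 × 475 = 5700
    Σ(formed) = 8392 kJ
  ΔH_B = 7158 − 8392 = −1234 kJ
ΔH_A − ΔH_B = −850 kJ, so reaction A has the more negative ΔH; |ΔH_A − ΔH_B| = 850 kJ.

Reaction A, by 850 kJ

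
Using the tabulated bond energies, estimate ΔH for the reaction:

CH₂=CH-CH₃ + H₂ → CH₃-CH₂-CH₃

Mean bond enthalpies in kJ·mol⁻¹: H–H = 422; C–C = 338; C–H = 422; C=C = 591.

ΔH ≈ −169 kJ

Bonds broken (reactants):
  C–C: 1 × 338 = 338
  C–H: 6 × 422 = 2532
  C=C: 1 × 591 = 591
  H–H: 1 × 422 = 422
  Σ(broken) = 3883 kJ
Bonds formed (products):
  C–C: 2 × 338 = 676
  C–H: 8 × 422 = 3376
  Σ(formed) = 4052 kJ
ΔH = Σ(broken) − Σ(formed) = 3883 − 4052 = −169 kJ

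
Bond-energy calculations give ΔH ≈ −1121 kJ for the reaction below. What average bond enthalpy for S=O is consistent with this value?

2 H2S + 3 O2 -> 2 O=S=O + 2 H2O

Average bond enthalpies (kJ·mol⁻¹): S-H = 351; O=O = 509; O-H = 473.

D(S=O) ≈ 540 kJ/mol

Let D be the S=O bond energy.
Σ(broken) = 3×509 + 4×351 = 2931
Σ(formed) = 4×473 + 4×D = 1892 + 4D
ΔH = Σ(broken) − Σ(formed) = (2931) − (1892 + 4D) = +1039 − 4D
Setting this equal to −1121 kJ gives 4D = 2160, so D = 540 kJ/mol.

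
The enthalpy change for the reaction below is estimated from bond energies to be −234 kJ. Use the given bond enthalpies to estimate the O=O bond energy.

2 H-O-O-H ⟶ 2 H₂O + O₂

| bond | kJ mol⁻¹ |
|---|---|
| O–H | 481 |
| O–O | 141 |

D(O=O) ≈ 516 kJ/mol

Let D be the O=O bond energy.
Σ(broken) = 4×481 + 2×141 = 2206
Σ(formed) = 4×481 + 1×D = 1924 + D
ΔH = Σ(broken) − Σ(formed) = (2206) − (1924 + D) = +282 − D
Setting this equal to −234 kJ gives D = 516 kJ/mol.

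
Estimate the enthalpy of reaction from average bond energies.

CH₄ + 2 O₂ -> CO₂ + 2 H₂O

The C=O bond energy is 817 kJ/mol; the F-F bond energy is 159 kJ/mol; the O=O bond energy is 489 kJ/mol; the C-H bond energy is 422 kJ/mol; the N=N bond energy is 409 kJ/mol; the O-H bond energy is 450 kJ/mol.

ΔH ≈ −768 kJ

Bonds broken (reactants):
  C-H: 4 × 422 = 1688
  O=O: 2 × 489 = 978
  Σ(broken) = 2666 kJ
Bonds formed (products):
  C=O: 2 × 817 = 1634
  O-H: 4 × 450 = 1800
  Σ(formed) = 3434 kJ
ΔH = Σ(broken) − Σ(formed) = 2666 − 3434 = −768 kJ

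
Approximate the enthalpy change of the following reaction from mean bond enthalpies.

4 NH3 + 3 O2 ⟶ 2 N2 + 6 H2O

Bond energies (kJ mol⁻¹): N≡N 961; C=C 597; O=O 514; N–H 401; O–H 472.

Bonds broken (reactants):
  N–H: 12 × 401 = 4812
  O=O: 3 × 514 = 1542
  Σ(broken) = 6354 kJ
Bonds formed (products):
  N≡N: 2 × 961 = 1922
  O–H: 12 × 472 = 5664
  Σ(formed) = 7586 kJ
ΔH = Σ(broken) − Σ(formed) = 6354 − 7586 = −1232 kJ

ΔH ≈ −1232 kJ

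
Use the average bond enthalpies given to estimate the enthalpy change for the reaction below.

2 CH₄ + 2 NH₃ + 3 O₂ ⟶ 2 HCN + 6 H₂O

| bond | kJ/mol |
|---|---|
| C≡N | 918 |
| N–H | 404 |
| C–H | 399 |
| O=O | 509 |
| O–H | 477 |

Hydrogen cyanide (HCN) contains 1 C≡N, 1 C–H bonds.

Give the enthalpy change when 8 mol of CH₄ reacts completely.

Bonds broken (reactants):
  C–H: 8 × 399 = 3192
  N–H: 6 × 404 = 2424
  O=O: 3 × 509 = 1527
  Σ(broken) = 7143 kJ
Bonds formed (products):
  C≡N: 2 × 918 = 1836
  C–H: 2 × 399 = 798
  O–H: 12 × 477 = 5724
  Σ(formed) = 8358 kJ
ΔH = Σ(broken) − Σ(formed) = 7143 − 8358 = −1215 kJ
For 4× the reaction as written: 4 × (−1215) = −4860 kJ

ΔH = −4860 kJ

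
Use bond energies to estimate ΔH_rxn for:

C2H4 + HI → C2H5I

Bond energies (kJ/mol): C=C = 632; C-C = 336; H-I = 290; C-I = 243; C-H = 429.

Bonds broken (reactants):
  C-H: 4 × 429 = 1716
  C=C: 1 × 632 = 632
  H-I: 1 × 290 = 290
  Σ(broken) = 2638 kJ
Bonds formed (products):
  C-C: 1 × 336 = 336
  C-H: 5 × 429 = 2145
  C-I: 1 × 243 = 243
  Σ(formed) = 2724 kJ
ΔH = Σ(broken) − Σ(formed) = 2638 − 2724 = −86 kJ

ΔH ≈ −86 kJ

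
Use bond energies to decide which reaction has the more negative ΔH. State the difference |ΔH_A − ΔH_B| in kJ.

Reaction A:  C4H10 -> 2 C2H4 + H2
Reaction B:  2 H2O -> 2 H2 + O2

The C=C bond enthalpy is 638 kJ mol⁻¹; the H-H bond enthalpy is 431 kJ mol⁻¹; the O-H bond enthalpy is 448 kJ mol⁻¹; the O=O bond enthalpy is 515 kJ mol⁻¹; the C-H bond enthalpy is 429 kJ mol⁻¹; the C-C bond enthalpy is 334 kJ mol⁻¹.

Reaction A, by 262 kJ

Reaction A:
  Bonds broken (reactants):
    C-C: 3 × 334 = 1002
    C-H: 10 × 429 = 4290
    Σ(broken) = 5292 kJ
  Bonds formed (products):
    C-H: 8 × 429 = 3432
    C=C: 2 × 638 = 1276
    H-H: 1 × 431 = 431
    Σ(formed) = 5139 kJ
  ΔH_A = 5292 − 5139 = +153 kJ
Reaction B:
  Bonds broken (reactants):
    O-H: 4 × 448 = 1792
    Σ(broken) = 1792 kJ
  Bonds formed (products):
    H-H: 2 × 431 = 862
    O=O: 1 × 515 = 515
    Σ(formed) = 1377 kJ
  ΔH_B = 1792 − 1377 = +415 kJ
ΔH_A − ΔH_B = −262 kJ, so reaction A has the more negative ΔH; |ΔH_A − ΔH_B| = 262 kJ.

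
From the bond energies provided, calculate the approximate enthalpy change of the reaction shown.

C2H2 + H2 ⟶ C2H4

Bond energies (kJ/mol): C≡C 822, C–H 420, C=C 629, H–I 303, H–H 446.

ΔH ≈ −201 kJ

Bonds broken (reactants):
  C≡C: 1 × 822 = 822
  C–H: 2 × 420 = 840
  H–H: 1 × 446 = 446
  Σ(broken) = 2108 kJ
Bonds formed (products):
  C–H: 4 × 420 = 1680
  C=C: 1 × 629 = 629
  Σ(formed) = 2309 kJ
ΔH = Σ(broken) − Σ(formed) = 2108 − 2309 = −201 kJ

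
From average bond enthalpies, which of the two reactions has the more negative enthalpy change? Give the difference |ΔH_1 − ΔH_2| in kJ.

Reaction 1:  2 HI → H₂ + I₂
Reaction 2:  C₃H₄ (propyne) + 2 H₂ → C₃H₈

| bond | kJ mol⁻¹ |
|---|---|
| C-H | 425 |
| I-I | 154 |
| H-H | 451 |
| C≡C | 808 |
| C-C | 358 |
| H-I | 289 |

Reaction 2, by 321 kJ

Reaction 1:
  Bonds broken (reactants):
    H-I: 2 × 289 = 578
    Σ(broken) = 578 kJ
  Bonds formed (products):
    H-H: 1 × 451 = 451
    I-I: 1 × 154 = 154
    Σ(formed) = 605 kJ
  ΔH_1 = 578 − 605 = −27 kJ
Reaction 2:
  Bonds broken (reactants):
    C≡C: 1 × 808 = 808
    C-C: 1 × 358 = 358
    C-H: 4 × 425 = 1700
    H-H: 2 × 451 = 902
    Σ(broken) = 3768 kJ
  Bonds formed (products):
    C-C: 2 × 358 = 716
    C-H: 8 × 425 = 3400
    Σ(formed) = 4116 kJ
  ΔH_2 = 3768 − 4116 = −348 kJ
ΔH_1 − ΔH_2 = +321 kJ, so reaction 2 has the more negative ΔH; |ΔH_1 − ΔH_2| = 321 kJ.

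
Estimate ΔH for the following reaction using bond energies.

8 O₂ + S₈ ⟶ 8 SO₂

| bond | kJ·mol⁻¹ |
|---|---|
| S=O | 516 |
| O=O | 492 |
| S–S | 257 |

Bonds broken (reactants):
  O=O: 8 × 492 = 3936
  S–S: 8 × 257 = 2056
  Σ(broken) = 5992 kJ
Bonds formed (products):
  S=O: 16 × 516 = 8256
  Σ(formed) = 8256 kJ
ΔH = Σ(broken) − Σ(formed) = 5992 − 8256 = −2264 kJ

ΔH ≈ −2264 kJ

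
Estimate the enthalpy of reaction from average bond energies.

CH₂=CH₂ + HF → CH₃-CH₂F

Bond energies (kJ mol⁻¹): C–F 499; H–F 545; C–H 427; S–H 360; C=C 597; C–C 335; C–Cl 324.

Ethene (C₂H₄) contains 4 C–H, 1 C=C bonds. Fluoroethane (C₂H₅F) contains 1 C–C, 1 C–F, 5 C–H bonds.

Bonds broken (reactants):
  C–H: 4 × 427 = 1708
  C=C: 1 × 597 = 597
  H–F: 1 × 545 = 545
  Σ(broken) = 2850 kJ
Bonds formed (products):
  C–C: 1 × 335 = 335
  C–F: 1 × 499 = 499
  C–H: 5 × 427 = 2135
  Σ(formed) = 2969 kJ
ΔH = Σ(broken) − Σ(formed) = 2850 − 2969 = −119 kJ

ΔH ≈ −119 kJ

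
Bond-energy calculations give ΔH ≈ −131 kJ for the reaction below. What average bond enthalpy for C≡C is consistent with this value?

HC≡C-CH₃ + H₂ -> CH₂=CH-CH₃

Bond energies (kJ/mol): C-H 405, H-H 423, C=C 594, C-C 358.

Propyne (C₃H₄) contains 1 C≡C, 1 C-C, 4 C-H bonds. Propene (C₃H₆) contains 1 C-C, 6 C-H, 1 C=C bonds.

D(C≡C) ≈ 850 kJ/mol

Let D be the C≡C bond energy.
Σ(broken) = 1×D + 1×358 + 4×405 + 1×423 = 2401 + D
Σ(formed) = 1×358 + 6×405 + 1×594 = 3382
ΔH = Σ(broken) − Σ(formed) = (2401 + D) − (3382) = −981 + D
Setting this equal to −131 kJ gives D = 850 kJ/mol.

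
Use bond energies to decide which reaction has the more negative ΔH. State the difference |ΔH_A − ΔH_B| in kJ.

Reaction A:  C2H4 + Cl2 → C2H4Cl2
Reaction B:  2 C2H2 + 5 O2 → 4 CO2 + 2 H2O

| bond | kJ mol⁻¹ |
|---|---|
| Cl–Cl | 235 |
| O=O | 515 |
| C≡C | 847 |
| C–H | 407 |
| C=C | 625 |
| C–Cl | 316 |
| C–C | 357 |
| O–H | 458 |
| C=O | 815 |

Reaction A:
  Bonds broken (reactants):
    C–H: 4 × 407 = 1628
    C=C: 1 × 625 = 625
    Cl–Cl: 1 × 235 = 235
    Σ(broken) = 2488 kJ
  Bonds formed (products):
    C–C: 1 × 357 = 357
    C–Cl: 2 × 316 = 632
    C–H: 4 × 407 = 1628
    Σ(formed) = 2617 kJ
  ΔH_A = 2488 − 2617 = −129 kJ
Reaction B:
  Bonds broken (reactants):
    C≡C: 2 × 847 = 1694
    C–H: 4 × 407 = 1628
    O=O: 5 × 515 = 2575
    Σ(broken) = 5897 kJ
  Bonds formed (products):
    C=O: 8 × 815 = 6520
    O–H: 4 × 458 = 1832
    Σ(formed) = 8352 kJ
  ΔH_B = 5897 − 8352 = −2455 kJ
ΔH_A − ΔH_B = +2326 kJ, so reaction B has the more negative ΔH; |ΔH_A − ΔH_B| = 2326 kJ.

Reaction B, by 2326 kJ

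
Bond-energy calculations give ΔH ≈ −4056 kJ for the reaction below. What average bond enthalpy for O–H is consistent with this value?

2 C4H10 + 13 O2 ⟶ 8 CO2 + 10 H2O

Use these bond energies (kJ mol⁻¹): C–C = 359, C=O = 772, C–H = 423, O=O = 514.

Let D be the O–H bond energy.
Σ(broken) = 6×359 + 20×423 + 13×514 = 17296
Σ(formed) = 16×772 + 20×D = 12352 + 20D
ΔH = Σ(broken) − Σ(formed) = (17296) − (12352 + 20D) = +4944 − 20D
Setting this equal to −4056 kJ gives 20D = 9000, so D = 450 kJ/mol.

D(O–H) ≈ 450 kJ/mol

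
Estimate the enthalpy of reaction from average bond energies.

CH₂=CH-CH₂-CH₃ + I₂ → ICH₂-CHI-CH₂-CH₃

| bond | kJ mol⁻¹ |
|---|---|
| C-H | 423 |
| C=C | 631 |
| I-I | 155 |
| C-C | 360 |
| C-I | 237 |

ΔH ≈ −48 kJ

Bonds broken (reactants):
  C-C: 2 × 360 = 720
  C-H: 8 × 423 = 3384
  C=C: 1 × 631 = 631
  I-I: 1 × 155 = 155
  Σ(broken) = 4890 kJ
Bonds formed (products):
  C-C: 3 × 360 = 1080
  C-H: 8 × 423 = 3384
  C-I: 2 × 237 = 474
  Σ(formed) = 4938 kJ
ΔH = Σ(broken) − Σ(formed) = 4890 − 4938 = −48 kJ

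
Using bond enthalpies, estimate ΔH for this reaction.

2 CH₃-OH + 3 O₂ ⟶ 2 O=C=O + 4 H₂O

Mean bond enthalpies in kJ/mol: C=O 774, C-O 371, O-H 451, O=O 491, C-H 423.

ΔH ≈ −1049 kJ

Bonds broken (reactants):
  C-H: 6 × 423 = 2538
  C-O: 2 × 371 = 742
  O-H: 2 × 451 = 902
  O=O: 3 × 491 = 1473
  Σ(broken) = 5655 kJ
Bonds formed (products):
  C=O: 4 × 774 = 3096
  O-H: 8 × 451 = 3608
  Σ(formed) = 6704 kJ
ΔH = Σ(broken) − Σ(formed) = 5655 − 6704 = −1049 kJ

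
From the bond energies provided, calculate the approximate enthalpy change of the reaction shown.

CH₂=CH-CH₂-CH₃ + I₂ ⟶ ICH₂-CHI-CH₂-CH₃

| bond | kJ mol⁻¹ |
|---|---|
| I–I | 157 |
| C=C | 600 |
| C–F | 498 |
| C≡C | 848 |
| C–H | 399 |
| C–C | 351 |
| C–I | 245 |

Bonds broken (reactants):
  C–C: 2 × 351 = 702
  C–H: 8 × 399 = 3192
  C=C: 1 × 600 = 600
  I–I: 1 × 157 = 157
  Σ(broken) = 4651 kJ
Bonds formed (products):
  C–C: 3 × 351 = 1053
  C–H: 8 × 399 = 3192
  C–I: 2 × 245 = 490
  Σ(formed) = 4735 kJ
ΔH = Σ(broken) − Σ(formed) = 4651 − 4735 = −84 kJ

ΔH ≈ −84 kJ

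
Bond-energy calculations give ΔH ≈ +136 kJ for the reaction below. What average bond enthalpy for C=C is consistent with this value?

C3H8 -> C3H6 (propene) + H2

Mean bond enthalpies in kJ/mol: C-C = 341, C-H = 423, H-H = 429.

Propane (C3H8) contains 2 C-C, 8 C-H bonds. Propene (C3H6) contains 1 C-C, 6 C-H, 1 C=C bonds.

D(C=C) ≈ 622 kJ/mol

Let D be the C=C bond energy.
Σ(broken) = 2×341 + 8×423 = 4066
Σ(formed) = 1×341 + 6×423 + 1×D + 1×429 = 3308 + D
ΔH = Σ(broken) − Σ(formed) = (4066) − (3308 + D) = +758 − D
Setting this equal to +136 kJ gives D = 622 kJ/mol.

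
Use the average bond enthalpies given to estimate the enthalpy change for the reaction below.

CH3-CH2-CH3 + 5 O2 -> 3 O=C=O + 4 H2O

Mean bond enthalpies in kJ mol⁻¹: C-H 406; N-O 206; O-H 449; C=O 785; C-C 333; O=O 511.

Bonds broken (reactants):
  C-C: 2 × 333 = 666
  C-H: 8 × 406 = 3248
  O=O: 5 × 511 = 2555
  Σ(broken) = 6469 kJ
Bonds formed (products):
  C=O: 6 × 785 = 4710
  O-H: 8 × 449 = 3592
  Σ(formed) = 8302 kJ
ΔH = Σ(broken) − Σ(formed) = 6469 − 8302 = −1833 kJ

ΔH ≈ −1833 kJ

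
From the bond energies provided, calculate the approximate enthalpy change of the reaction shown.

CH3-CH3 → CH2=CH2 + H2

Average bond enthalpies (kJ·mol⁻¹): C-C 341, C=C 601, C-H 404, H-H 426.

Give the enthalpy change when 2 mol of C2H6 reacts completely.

ΔH = +244 kJ

Bonds broken (reactants):
  C-C: 1 × 341 = 341
  C-H: 6 × 404 = 2424
  Σ(broken) = 2765 kJ
Bonds formed (products):
  C-H: 4 × 404 = 1616
  C=C: 1 × 601 = 601
  H-H: 1 × 426 = 426
  Σ(formed) = 2643 kJ
ΔH = Σ(broken) − Σ(formed) = 2765 − 2643 = +122 kJ
For 2× the reaction as written: 2 × (+122) = +244 kJ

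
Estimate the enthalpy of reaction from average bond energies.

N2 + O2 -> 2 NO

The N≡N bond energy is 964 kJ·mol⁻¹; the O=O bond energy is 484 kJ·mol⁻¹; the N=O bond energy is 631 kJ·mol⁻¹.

ΔH ≈ +186 kJ

Bonds broken (reactants):
  N≡N: 1 × 964 = 964
  O=O: 1 × 484 = 484
  Σ(broken) = 1448 kJ
Bonds formed (products):
  N=O: 2 × 631 = 1262
  Σ(formed) = 1262 kJ
ΔH = Σ(broken) − Σ(formed) = 1448 − 1262 = +186 kJ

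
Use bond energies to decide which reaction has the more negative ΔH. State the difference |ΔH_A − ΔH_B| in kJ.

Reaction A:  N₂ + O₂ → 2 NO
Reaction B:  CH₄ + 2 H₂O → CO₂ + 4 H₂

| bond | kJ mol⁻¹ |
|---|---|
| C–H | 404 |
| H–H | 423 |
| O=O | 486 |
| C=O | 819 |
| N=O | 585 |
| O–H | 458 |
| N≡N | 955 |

Reaction A:
  Bonds broken (reactants):
    N≡N: 1 × 955 = 955
    O=O: 1 × 486 = 486
    Σ(broken) = 1441 kJ
  Bonds formed (products):
    N=O: 2 × 585 = 1170
    Σ(formed) = 1170 kJ
  ΔH_A = 1441 − 1170 = +271 kJ
Reaction B:
  Bonds broken (reactants):
    C–H: 4 × 404 = 1616
    O–H: 4 × 458 = 1832
    Σ(broken) = 3448 kJ
  Bonds formed (products):
    C=O: 2 × 819 = 1638
    H–H: 4 × 423 = 1692
    Σ(formed) = 3330 kJ
  ΔH_B = 3448 − 3330 = +118 kJ
ΔH_A − ΔH_B = +153 kJ, so reaction B has the more negative ΔH; |ΔH_A − ΔH_B| = 153 kJ.

Reaction B, by 153 kJ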